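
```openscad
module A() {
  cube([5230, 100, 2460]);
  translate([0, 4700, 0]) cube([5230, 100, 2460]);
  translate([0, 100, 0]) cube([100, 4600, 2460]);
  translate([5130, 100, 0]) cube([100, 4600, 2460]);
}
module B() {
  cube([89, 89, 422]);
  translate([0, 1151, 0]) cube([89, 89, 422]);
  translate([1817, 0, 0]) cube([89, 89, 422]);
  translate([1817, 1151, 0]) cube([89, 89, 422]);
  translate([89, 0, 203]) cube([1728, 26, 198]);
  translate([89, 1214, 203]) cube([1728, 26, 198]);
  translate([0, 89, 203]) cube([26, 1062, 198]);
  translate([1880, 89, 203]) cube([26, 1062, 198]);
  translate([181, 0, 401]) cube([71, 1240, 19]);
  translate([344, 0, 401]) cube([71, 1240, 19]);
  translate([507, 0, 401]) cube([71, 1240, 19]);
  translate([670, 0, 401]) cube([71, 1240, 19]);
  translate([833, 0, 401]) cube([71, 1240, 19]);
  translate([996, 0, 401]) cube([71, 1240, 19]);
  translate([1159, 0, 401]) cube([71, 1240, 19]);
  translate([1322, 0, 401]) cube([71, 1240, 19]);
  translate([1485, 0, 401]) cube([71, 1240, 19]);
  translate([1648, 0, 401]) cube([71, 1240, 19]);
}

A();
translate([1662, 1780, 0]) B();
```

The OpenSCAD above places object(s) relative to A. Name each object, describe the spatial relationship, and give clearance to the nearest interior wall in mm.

Clearances: x = 1562, y = 1680; minimum 1562 mm.

A is a house frame. B is a bed frame. The bed frame sits inside the house frame, centred. The clearance to the nearest interior wall is 1562 mm.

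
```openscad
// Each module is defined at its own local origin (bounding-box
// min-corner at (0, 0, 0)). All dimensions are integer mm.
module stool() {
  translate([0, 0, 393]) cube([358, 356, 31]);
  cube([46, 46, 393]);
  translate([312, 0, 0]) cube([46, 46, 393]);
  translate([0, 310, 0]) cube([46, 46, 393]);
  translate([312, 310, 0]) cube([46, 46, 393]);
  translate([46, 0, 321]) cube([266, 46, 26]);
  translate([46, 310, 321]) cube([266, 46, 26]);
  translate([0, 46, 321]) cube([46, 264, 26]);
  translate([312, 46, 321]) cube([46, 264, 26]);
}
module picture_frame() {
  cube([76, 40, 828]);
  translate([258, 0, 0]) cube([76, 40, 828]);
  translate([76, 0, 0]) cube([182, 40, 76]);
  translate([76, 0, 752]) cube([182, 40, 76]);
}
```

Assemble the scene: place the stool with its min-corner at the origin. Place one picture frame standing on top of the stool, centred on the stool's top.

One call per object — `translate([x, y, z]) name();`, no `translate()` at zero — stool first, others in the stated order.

stool();
translate([12, 158, 424]) picture_frame();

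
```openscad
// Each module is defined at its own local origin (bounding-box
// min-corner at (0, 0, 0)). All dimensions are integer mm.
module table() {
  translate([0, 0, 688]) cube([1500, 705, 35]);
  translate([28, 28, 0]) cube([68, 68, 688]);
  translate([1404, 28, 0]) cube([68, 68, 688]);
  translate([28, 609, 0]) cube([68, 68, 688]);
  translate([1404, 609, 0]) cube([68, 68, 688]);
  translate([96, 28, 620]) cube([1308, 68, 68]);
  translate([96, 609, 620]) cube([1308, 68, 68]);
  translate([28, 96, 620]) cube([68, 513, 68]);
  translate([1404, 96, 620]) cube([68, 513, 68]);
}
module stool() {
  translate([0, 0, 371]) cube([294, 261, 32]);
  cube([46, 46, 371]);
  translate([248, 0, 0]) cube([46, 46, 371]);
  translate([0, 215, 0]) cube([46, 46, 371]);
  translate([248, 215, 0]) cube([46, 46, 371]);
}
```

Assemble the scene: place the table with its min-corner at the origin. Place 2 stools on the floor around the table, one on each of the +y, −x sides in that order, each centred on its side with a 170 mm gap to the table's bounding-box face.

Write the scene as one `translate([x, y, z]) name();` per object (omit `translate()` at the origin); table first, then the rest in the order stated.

table();
translate([603, 875, 0]) stool();
translate([-464, 222, 0]) stool();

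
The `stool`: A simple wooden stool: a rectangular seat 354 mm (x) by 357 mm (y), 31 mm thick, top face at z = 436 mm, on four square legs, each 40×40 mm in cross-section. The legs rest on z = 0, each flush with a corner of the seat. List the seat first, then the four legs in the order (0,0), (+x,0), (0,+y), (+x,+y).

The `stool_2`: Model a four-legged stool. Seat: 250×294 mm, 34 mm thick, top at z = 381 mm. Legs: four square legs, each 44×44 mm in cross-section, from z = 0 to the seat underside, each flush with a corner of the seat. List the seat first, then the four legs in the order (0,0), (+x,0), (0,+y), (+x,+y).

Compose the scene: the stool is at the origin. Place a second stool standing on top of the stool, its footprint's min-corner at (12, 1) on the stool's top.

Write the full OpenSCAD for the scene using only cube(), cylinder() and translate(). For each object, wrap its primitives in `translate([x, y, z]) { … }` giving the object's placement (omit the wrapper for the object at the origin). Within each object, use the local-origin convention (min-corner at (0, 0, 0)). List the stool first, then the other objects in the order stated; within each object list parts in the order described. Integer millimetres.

translate([0, 0, 405]) cube([354, 357, 31]);
cube([40, 40, 405]);
translate([314, 0, 0]) cube([40, 40, 405]);
translate([0, 317, 0]) cube([40, 40, 405]);
translate([314, 317, 0]) cube([40, 40, 405]);
translate([12, 1, 436]) {
  translate([0, 0, 347]) cube([250, 294, 34]);
  cube([44, 44, 347]);
  translate([206, 0, 0]) cube([44, 44, 347]);
  translate([0, 250, 0]) cube([44, 44, 347]);
  translate([206, 250, 0]) cube([44, 44, 347]);
}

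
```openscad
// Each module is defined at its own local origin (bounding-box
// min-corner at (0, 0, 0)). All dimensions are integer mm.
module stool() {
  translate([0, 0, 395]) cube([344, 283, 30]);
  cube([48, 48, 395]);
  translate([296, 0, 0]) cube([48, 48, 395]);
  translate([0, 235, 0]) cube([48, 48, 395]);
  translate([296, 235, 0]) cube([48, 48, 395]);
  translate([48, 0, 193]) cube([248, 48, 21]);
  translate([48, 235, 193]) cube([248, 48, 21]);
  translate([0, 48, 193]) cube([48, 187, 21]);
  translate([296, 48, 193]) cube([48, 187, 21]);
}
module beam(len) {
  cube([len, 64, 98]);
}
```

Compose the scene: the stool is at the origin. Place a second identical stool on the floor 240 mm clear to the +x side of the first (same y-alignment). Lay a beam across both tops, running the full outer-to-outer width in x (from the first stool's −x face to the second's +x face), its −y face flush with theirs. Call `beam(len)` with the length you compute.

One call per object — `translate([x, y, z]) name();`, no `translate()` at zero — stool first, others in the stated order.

stool();
translate([584, 0, 0]) stool();
translate([0, 0, 425]) beam(928);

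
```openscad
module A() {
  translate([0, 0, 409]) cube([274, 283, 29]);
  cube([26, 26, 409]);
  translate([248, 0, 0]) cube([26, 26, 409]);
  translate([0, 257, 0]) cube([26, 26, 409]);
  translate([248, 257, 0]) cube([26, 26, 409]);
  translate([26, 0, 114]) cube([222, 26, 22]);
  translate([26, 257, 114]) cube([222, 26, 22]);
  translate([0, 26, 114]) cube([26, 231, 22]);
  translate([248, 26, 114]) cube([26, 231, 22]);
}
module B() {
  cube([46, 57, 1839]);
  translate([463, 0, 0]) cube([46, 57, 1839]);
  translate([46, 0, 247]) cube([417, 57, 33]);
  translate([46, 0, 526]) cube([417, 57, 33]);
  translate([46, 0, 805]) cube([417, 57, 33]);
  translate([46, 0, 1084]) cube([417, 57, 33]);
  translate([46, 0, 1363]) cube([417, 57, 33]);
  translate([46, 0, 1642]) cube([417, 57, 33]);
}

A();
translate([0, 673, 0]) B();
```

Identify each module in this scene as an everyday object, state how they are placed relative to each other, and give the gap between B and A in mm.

The ladder's nearest face is 390 mm from the stool's +y face.

A is a stool. B is a ladder. The ladder is on the floor beside the stool on its +y side. The gap between the ladder and the stool is 390 mm.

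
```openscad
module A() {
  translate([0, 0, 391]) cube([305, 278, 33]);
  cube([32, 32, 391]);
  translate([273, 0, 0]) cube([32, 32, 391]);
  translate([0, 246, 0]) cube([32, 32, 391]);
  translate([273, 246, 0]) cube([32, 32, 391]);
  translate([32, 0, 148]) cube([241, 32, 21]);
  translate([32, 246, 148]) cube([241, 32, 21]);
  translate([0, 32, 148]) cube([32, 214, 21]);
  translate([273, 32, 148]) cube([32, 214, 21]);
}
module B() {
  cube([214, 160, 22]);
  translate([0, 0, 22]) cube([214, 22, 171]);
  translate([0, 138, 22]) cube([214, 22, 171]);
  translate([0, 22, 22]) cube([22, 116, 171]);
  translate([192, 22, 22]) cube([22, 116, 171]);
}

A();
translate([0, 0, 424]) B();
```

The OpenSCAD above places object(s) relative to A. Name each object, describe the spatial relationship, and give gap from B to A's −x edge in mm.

A is a stool. B is an open box. The open box is on top of the stool. The gap from the open box to the stool's −x edge is 0 mm.

The open box's min-x is at 0; the stool's min-x is 0; gap = 0 mm.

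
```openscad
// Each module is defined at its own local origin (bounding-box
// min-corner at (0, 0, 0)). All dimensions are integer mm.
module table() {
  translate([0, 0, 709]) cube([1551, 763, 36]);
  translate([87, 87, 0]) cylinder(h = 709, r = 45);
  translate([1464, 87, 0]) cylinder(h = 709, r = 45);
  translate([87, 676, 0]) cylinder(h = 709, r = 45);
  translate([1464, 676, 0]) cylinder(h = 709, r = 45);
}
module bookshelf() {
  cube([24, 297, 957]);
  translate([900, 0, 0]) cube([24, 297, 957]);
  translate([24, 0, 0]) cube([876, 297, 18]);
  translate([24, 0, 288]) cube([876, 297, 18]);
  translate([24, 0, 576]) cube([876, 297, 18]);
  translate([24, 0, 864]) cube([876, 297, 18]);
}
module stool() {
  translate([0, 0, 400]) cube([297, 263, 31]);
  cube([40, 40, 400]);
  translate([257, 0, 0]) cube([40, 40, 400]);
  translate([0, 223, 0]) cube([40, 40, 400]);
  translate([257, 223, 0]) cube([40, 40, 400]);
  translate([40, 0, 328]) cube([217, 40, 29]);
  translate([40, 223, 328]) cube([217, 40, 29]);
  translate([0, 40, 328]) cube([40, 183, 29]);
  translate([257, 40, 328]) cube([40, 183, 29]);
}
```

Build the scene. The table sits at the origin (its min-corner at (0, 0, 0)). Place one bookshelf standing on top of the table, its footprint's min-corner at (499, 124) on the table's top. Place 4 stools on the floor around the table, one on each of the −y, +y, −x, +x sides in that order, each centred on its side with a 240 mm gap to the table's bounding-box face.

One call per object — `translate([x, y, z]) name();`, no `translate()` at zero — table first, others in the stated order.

table();
translate([499, 124, 745]) bookshelf();
translate([627, -503, 0]) stool();
translate([627, 1003, 0]) stool();
translate([-537, 250, 0]) stool();
translate([1791, 250, 0]) stool();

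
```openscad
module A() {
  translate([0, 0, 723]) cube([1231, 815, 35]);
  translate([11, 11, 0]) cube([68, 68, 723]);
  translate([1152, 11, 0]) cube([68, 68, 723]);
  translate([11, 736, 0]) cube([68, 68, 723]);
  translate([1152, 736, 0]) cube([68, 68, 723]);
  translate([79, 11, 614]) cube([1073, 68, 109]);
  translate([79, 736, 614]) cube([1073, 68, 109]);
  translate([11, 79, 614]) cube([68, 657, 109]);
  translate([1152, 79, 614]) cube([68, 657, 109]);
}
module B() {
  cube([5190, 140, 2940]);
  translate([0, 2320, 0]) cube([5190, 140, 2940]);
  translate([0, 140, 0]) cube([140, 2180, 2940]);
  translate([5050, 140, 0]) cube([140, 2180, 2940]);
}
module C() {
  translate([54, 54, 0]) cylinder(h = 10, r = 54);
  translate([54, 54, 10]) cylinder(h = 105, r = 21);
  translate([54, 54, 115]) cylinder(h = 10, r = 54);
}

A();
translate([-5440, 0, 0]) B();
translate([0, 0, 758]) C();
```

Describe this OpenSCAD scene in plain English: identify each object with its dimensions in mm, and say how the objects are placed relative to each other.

A is a table with a 1231×815 mm rectangular top, 35 mm thick, top surface at z = 758 mm, supported by four 68×68 mm square legs, each inset 11 mm from the nearest pair of top edges, running from the floor. Four apron rails, 68 mm thick and 109 mm tall, run between adjacent legs with their top edges flush with the underside of the top and their outer faces flush with the legs' outer faces.

B is a box-shaped house frame (walls only): outside footprint 5190×2460 mm, wall height 2940 mm, wall thickness 140 mm. The two y-facing walls run the full x-width; the two x-facing walls fit between the inner faces of the y-facing walls.

C is a spool: two coaxial disc flanges of radius 54 mm and thickness 10 mm, joined by a core cylinder of radius 21 mm and height 105 mm. The lower flange rests on z = 0 and the three cylinders share a vertical axis.

The house frame is on the floor beside the table on its −x side. The spool is on top of the table.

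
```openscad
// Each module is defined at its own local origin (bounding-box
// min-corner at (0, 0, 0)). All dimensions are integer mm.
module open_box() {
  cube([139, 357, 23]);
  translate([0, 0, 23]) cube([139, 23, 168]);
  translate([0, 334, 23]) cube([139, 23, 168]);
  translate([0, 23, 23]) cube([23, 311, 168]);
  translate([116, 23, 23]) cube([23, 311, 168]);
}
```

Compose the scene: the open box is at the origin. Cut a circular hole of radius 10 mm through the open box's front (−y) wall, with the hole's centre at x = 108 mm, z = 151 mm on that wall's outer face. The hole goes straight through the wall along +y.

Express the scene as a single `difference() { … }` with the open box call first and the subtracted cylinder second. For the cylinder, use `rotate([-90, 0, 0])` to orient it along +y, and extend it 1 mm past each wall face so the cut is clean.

difference() {
  open_box();
  translate([108, -1, 151]) rotate([-90, 0, 0]) cylinder(h = 25, r = 10);
}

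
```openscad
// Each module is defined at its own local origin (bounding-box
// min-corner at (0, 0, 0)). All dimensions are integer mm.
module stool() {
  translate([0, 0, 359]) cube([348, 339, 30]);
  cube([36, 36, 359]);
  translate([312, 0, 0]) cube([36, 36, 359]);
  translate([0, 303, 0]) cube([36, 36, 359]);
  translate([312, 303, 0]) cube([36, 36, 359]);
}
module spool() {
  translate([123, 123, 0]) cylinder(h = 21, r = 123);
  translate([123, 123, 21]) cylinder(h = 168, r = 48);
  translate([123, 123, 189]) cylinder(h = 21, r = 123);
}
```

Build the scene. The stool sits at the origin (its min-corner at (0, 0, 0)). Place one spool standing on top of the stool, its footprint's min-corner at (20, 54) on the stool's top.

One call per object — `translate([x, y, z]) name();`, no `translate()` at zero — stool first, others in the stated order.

stool();
translate([20, 54, 389]) spool();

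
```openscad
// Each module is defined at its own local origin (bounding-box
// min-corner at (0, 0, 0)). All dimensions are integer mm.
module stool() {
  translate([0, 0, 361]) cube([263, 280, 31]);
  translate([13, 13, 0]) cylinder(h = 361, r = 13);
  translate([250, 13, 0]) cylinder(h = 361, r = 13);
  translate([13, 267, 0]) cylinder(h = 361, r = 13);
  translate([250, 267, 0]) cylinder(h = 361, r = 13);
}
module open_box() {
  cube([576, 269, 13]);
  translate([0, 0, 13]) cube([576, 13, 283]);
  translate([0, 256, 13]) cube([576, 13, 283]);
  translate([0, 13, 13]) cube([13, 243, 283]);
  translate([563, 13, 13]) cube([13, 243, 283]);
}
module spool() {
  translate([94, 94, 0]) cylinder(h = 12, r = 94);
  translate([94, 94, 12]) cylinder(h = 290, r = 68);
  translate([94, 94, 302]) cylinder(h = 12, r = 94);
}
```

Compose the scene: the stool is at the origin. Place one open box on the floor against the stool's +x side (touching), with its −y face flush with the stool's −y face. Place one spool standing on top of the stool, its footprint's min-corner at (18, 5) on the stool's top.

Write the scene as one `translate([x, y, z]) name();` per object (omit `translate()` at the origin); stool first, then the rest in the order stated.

stool();
translate([263, 0, 0]) open_box();
translate([18, 5, 392]) spool();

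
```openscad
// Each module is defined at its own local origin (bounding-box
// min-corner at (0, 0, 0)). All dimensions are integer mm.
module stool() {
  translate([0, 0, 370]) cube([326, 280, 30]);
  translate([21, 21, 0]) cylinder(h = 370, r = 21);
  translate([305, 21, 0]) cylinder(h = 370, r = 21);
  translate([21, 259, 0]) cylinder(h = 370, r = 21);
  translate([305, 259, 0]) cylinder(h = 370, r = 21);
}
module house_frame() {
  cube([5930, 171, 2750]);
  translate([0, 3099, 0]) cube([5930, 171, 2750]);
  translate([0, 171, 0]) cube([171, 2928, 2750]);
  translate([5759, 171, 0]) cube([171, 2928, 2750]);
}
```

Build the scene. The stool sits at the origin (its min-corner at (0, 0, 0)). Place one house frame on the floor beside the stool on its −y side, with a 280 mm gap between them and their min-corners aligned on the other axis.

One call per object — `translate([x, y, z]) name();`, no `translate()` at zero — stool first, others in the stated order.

stool();
translate([0, -3550, 0]) house_frame();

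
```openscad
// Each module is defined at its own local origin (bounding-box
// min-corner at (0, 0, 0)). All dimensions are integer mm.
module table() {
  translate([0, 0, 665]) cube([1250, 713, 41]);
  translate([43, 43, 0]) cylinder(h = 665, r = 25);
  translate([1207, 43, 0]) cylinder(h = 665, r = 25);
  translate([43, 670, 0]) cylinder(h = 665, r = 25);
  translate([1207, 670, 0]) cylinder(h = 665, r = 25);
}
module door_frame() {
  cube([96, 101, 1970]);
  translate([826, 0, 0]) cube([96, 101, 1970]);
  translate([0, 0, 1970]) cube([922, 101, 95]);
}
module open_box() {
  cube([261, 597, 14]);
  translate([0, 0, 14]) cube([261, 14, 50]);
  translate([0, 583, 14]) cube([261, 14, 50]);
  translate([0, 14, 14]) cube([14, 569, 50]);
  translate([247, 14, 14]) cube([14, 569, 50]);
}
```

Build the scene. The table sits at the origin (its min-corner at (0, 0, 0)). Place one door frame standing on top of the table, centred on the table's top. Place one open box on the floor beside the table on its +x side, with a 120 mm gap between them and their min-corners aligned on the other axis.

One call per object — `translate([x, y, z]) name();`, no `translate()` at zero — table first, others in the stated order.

table();
translate([164, 306, 706]) door_frame();
translate([1370, 0, 0]) open_box();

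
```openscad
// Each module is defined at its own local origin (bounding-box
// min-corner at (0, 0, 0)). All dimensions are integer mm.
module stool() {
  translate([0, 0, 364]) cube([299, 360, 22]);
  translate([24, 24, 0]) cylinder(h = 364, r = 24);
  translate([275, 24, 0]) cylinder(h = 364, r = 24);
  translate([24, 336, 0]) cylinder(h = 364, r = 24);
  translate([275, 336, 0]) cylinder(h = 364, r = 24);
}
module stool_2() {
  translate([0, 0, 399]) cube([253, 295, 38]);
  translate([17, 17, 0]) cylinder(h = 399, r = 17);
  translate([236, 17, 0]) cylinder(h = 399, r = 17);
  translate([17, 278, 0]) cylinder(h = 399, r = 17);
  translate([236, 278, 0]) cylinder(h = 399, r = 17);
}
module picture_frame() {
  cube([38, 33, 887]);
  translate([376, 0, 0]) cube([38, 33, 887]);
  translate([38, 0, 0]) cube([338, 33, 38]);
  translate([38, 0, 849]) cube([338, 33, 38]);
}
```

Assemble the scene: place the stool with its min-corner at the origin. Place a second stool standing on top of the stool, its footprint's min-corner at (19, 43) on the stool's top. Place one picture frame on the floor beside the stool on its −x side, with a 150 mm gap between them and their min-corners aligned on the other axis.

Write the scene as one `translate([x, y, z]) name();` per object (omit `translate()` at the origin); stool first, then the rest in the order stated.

stool();
translate([19, 43, 386]) stool_2();
translate([-564, 0, 0]) picture_frame();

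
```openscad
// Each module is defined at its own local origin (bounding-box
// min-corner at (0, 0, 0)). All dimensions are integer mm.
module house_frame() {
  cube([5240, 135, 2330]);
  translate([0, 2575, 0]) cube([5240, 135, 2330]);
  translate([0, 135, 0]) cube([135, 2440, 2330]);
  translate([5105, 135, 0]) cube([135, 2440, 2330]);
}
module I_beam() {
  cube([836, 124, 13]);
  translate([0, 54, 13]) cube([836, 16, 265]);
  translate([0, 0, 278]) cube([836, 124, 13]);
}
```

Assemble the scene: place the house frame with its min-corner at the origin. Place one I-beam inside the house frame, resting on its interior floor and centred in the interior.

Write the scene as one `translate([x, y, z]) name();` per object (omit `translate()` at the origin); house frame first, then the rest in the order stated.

house_frame();
translate([2202, 1293, 0]) I_beam();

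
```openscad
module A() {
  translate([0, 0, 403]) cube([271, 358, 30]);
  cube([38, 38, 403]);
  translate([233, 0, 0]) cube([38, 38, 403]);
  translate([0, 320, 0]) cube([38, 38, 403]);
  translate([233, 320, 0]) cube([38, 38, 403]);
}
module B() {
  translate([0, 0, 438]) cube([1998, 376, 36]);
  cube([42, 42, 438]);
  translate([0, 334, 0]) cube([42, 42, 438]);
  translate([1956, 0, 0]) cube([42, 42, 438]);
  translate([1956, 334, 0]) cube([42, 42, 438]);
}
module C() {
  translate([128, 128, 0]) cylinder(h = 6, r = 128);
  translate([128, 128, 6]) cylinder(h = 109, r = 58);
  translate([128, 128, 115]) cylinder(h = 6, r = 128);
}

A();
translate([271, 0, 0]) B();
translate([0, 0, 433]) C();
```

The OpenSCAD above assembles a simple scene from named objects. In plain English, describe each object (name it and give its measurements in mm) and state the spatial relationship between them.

A is a four-legged stool. The seat is 271×358 mm, 30 mm thick, top at z = 433 mm. It stands on four square legs, each 38×38 mm in cross-section, from z = 0 to the seat underside, each flush with a corner of the seat.

B is a bench: a 1998×376 mm seat slab, 36 mm thick, top at z = 474 mm, on four 42×42 mm square legs flush with the seat corners and standing on z = 0.

C is a spool: two coaxial disc flanges of radius 128 mm and thickness 6 mm, joined by a core cylinder of radius 58 mm and height 109 mm. The lower flange rests on z = 0 and the three cylinders share a vertical axis.

The bench is against the stool's +x side, with their −y faces flush. The spool is on top of the stool.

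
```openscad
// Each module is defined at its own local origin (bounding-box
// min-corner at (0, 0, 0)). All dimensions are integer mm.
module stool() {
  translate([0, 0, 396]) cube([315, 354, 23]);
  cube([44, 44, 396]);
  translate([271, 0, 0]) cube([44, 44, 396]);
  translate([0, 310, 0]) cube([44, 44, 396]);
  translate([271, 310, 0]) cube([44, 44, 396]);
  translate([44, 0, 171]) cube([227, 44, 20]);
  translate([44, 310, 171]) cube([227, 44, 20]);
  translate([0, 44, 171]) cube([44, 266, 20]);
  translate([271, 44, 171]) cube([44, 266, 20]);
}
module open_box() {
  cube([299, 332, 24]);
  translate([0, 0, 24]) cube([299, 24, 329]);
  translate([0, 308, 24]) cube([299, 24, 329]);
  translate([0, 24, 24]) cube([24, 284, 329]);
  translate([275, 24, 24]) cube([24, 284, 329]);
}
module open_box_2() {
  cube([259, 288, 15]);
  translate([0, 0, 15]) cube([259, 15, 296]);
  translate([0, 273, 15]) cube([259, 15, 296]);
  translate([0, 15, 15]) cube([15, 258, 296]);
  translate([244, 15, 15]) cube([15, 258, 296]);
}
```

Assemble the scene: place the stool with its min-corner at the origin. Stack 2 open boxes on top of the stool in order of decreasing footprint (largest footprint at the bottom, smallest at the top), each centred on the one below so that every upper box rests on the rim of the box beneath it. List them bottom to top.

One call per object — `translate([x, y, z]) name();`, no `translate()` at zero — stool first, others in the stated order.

stool();
translate([8, 11, 419]) open_box();
translate([28, 33, 772]) open_box_2();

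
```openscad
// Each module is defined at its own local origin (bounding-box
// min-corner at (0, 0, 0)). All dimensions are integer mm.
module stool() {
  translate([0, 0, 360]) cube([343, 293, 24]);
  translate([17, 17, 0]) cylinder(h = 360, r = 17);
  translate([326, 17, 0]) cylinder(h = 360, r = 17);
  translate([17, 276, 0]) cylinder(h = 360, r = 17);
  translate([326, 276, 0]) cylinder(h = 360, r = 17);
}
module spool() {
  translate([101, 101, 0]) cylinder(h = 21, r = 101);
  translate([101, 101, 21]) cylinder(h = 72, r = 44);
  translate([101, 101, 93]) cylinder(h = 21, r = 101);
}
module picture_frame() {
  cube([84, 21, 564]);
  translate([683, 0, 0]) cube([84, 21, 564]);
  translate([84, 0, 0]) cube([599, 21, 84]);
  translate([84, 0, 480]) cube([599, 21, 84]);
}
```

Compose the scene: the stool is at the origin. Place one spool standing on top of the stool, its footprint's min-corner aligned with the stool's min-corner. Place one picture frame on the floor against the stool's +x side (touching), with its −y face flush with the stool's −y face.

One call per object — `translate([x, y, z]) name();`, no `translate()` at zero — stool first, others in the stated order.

stool();
translate([0, 0, 384]) spool();
translate([343, 0, 0]) picture_frame();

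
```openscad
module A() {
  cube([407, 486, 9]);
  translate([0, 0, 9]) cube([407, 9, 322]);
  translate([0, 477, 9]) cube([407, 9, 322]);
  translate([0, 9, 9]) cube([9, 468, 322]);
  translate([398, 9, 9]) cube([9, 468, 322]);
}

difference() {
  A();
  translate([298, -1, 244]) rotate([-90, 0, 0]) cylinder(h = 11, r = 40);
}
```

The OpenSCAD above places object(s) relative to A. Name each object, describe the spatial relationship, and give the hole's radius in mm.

A is an open box. The open box has a circular hole through its front wall. The hole's radius is 40 mm.

The subtracted cylinder has r = 40 mm.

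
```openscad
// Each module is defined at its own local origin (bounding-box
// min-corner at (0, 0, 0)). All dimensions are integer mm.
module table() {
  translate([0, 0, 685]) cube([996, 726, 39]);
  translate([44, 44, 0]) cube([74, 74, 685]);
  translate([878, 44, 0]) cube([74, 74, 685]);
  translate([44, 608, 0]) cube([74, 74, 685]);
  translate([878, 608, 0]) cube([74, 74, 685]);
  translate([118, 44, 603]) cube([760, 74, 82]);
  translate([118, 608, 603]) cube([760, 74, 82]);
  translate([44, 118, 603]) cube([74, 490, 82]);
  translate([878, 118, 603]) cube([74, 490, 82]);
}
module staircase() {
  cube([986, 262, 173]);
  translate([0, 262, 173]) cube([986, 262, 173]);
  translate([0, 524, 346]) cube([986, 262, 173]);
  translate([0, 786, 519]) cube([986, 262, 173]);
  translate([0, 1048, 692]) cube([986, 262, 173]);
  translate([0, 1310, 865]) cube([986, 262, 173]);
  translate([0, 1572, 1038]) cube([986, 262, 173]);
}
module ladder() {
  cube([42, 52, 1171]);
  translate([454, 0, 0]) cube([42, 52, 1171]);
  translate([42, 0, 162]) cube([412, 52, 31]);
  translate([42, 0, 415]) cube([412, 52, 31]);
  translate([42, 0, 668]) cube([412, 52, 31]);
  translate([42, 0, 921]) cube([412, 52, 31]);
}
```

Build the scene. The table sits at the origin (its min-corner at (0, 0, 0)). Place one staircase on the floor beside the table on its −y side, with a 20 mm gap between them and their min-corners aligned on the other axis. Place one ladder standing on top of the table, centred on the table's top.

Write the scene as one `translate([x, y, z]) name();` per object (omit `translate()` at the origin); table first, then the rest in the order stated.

table();
translate([0, -1854, 0]) staircase();
translate([250, 337, 724]) ladder();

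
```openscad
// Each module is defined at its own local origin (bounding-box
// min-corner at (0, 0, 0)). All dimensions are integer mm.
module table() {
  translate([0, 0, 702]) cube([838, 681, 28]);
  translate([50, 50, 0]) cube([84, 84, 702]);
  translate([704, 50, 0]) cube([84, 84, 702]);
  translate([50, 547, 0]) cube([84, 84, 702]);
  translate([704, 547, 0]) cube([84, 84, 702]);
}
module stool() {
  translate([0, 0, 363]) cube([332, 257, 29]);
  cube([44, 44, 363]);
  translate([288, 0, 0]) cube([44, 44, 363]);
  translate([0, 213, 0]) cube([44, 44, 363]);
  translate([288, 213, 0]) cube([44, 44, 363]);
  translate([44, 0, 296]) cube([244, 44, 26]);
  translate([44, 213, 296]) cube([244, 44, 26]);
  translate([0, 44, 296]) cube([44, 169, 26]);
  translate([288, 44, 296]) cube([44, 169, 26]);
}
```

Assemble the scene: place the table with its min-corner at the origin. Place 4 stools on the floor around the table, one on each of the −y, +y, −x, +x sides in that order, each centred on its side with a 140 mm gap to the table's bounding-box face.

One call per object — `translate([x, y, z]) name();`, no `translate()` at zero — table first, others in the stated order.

table();
translate([253, -397, 0]) stool();
translate([253, 821, 0]) stool();
translate([-472, 212, 0]) stool();
translate([978, 212, 0]) stool();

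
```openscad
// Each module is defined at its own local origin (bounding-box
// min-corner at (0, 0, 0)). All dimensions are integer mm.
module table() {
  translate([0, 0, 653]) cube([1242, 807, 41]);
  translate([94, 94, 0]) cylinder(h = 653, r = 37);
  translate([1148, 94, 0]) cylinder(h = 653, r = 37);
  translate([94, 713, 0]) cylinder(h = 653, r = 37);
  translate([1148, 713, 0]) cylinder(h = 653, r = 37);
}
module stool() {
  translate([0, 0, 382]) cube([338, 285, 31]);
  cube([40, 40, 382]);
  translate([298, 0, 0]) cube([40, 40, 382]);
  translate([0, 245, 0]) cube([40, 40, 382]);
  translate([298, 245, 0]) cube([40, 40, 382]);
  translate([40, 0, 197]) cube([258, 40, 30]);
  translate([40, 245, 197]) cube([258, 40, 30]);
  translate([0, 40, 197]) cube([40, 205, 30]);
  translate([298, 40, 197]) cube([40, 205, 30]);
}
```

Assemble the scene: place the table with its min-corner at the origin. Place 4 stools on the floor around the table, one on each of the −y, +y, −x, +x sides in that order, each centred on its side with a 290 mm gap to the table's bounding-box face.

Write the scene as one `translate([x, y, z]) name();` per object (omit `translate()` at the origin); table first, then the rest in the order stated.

table();
translate([452, -575, 0]) stool();
translate([452, 1097, 0]) stool();
translate([-628, 261, 0]) stool();
translate([1532, 261, 0]) stool();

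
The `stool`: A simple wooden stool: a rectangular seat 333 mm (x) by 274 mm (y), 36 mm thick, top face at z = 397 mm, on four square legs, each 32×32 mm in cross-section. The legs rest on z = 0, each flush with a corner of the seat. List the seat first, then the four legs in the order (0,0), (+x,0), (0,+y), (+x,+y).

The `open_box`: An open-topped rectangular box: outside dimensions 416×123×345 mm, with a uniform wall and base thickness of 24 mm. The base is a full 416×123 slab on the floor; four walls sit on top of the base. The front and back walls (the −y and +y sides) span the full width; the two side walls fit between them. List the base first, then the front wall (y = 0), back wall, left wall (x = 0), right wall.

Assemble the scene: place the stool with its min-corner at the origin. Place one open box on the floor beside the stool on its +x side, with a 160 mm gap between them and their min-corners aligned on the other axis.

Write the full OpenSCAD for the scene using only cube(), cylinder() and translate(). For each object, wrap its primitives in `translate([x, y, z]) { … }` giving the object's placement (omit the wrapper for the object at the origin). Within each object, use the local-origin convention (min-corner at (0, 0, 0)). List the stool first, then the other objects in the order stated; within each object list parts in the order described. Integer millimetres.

translate([0, 0, 361]) cube([333, 274, 36]);
cube([32, 32, 361]);
translate([301, 0, 0]) cube([32, 32, 361]);
translate([0, 242, 0]) cube([32, 32, 361]);
translate([301, 242, 0]) cube([32, 32, 361]);
translate([493, 0, 0]) {
  cube([416, 123, 24]);
  translate([0, 0, 24]) cube([416, 24, 321]);
  translate([0, 99, 24]) cube([416, 24, 321]);
  translate([0, 24, 24]) cube([24, 75, 321]);
  translate([392, 24, 24]) cube([24, 75, 321]);
}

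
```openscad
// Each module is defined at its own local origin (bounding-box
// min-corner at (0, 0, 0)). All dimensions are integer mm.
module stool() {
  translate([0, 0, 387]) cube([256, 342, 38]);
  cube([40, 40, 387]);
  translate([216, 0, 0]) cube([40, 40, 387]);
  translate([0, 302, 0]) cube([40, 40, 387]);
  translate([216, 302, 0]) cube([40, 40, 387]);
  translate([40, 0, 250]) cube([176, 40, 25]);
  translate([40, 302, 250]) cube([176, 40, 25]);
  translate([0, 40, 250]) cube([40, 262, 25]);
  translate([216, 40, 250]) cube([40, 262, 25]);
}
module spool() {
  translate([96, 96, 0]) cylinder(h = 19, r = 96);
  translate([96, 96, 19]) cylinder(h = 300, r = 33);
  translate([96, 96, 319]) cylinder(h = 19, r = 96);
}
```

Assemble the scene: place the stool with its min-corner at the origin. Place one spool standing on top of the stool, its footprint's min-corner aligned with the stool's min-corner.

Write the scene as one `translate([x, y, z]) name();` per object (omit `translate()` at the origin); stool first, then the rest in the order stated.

stool();
translate([0, 0, 425]) spool();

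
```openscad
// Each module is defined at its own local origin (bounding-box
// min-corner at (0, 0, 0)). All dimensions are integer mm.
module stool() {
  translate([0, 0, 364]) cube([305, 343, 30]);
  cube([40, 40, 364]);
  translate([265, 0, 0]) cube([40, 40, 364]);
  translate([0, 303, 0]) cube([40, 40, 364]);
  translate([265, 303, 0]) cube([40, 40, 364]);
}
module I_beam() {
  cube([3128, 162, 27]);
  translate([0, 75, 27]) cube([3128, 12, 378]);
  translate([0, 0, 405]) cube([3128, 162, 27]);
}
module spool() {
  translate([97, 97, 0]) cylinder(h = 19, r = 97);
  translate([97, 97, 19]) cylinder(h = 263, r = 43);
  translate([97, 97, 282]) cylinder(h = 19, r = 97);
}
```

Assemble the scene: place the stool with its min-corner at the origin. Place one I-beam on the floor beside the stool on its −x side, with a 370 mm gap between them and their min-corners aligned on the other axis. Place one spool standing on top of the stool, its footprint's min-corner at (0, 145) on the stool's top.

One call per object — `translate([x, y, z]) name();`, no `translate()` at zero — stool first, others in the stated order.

stool();
translate([-3498, 0, 0]) I_beam();
translate([0, 145, 394]) spool();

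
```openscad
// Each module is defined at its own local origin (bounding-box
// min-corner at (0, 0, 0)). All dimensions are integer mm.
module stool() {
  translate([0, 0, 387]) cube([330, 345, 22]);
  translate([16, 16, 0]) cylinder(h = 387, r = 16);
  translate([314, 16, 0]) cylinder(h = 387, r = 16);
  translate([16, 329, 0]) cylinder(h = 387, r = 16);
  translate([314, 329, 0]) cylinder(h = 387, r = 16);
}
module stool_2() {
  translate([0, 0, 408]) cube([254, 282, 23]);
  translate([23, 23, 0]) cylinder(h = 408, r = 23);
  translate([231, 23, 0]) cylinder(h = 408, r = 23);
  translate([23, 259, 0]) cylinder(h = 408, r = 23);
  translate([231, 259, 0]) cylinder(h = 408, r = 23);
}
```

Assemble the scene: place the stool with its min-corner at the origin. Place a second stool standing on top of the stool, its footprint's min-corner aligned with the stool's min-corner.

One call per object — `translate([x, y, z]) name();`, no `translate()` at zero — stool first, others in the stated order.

stool();
translate([0, 0, 409]) stool_2();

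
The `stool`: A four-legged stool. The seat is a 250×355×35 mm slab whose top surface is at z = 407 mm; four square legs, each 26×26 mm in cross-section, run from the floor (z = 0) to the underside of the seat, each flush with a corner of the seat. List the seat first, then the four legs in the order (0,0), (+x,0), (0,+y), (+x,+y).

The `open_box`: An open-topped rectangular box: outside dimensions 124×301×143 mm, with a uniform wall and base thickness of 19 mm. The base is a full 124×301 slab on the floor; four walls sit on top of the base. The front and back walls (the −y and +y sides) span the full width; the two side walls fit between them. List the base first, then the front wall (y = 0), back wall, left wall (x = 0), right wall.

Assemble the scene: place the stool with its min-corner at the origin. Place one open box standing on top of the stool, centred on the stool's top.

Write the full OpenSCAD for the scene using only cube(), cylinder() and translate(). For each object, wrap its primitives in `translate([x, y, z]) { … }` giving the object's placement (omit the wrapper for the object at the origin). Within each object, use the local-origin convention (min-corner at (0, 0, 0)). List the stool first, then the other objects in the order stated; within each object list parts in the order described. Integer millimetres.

translate([0, 0, 372]) cube([250, 355, 35]);
cube([26, 26, 372]);
translate([224, 0, 0]) cube([26, 26, 372]);
translate([0, 329, 0]) cube([26, 26, 372]);
translate([224, 329, 0]) cube([26, 26, 372]);
translate([63, 27, 407]) {
  cube([124, 301, 19]);
  translate([0, 0, 19]) cube([124, 19, 124]);
  translate([0, 282, 19]) cube([124, 19, 124]);
  translate([0, 19, 19]) cube([19, 263, 124]);
  translate([105, 19, 19]) cube([19, 263, 124]);
}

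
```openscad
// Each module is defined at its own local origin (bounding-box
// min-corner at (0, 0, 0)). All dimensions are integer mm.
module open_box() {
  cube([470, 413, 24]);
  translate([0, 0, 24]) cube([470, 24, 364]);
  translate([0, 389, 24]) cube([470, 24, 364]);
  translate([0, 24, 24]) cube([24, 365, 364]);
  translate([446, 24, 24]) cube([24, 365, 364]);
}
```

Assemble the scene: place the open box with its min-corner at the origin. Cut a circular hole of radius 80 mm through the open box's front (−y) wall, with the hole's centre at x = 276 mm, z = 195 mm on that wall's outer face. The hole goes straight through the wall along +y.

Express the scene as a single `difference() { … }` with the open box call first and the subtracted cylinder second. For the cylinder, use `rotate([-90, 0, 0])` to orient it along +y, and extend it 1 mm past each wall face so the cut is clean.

difference() {
  open_box();
  translate([276, -1, 195]) rotate([-90, 0, 0]) cylinder(h = 26, r = 80);
}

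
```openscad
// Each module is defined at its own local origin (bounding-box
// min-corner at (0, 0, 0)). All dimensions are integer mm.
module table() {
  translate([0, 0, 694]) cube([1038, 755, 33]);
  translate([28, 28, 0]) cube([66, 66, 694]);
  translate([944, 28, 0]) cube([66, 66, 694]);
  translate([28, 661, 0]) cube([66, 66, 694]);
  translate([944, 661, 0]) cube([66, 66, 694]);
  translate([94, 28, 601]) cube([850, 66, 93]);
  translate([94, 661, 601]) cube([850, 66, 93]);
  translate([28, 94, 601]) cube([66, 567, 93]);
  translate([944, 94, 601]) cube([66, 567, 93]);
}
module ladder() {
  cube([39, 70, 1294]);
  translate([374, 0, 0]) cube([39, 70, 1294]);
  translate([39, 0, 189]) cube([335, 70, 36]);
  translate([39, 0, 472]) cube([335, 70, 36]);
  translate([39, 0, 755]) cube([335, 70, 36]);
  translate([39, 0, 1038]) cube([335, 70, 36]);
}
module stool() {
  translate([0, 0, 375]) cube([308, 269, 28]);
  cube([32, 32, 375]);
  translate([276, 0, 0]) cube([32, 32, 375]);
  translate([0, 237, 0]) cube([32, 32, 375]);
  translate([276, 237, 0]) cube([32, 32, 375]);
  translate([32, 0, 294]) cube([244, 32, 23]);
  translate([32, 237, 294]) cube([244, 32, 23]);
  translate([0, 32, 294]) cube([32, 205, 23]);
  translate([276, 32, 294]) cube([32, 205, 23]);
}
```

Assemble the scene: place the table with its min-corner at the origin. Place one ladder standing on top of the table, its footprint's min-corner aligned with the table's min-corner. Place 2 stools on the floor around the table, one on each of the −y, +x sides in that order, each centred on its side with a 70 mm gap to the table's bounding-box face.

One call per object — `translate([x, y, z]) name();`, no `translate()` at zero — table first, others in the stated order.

table();
translate([0, 0, 727]) ladder();
translate([365, -339, 0]) stool();
translate([1108, 243, 0]) stool();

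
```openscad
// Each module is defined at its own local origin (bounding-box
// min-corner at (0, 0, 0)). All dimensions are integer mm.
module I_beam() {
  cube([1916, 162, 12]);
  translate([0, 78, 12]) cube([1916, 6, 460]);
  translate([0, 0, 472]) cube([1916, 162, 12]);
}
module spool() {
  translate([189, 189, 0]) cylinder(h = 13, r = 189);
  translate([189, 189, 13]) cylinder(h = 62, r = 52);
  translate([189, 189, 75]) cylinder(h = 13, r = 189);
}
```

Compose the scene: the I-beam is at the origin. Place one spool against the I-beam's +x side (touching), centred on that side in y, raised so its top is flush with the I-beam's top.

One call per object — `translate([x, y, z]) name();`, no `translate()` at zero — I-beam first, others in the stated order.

I_beam();
translate([1916, -108, 396]) spool();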